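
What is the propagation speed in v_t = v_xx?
Infinite. The heat equation is parabolic, not hyperbolic, so disturbances propagate instantly.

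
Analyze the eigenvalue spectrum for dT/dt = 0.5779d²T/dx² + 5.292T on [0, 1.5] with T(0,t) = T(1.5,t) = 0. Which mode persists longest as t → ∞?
Eigenvalues: λₙ = 0.5779n²π²/1.5² - 5.292.
First three modes:
  n=1: λ₁ = 0.5779π²/1.5² - 5.292 ≈ -2.757
  n=2: λ₂ = 2.3116π²/1.5² - 5.292 ≈ 4.848
  n=3: λ₃ = 5.2011π²/1.5² - 5.292 ≈ 17.523
Since 0.5779π²/1.5² ≈ 2.535 < 5.292, λ₁ < 0.
The n=1 mode grows fastest (−λₙ is largest for n=1) → dominates.
Asymptotic: T ~ c₁ sin(πx/1.5) e^{2.757t} (exponential growth at rate −λ₁ ≈ 2.757).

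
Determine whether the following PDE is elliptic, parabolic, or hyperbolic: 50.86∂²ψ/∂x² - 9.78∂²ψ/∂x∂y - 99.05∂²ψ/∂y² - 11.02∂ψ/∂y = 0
Coefficients: A = 50.86, B = -9.78, C = -99.05. B² - 4AC = 20246.3804, which is positive, so the equation is hyperbolic.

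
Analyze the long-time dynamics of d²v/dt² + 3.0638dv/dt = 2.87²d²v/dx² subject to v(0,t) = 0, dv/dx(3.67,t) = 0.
Long-time behavior: v → 0. Damping (γ=3.0638) dissipates energy; oscillations decay exponentially.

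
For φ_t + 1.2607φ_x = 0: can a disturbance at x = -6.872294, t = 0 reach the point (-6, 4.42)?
No. Only data at x = -11.572294 affects (-6, 4.42). Advection has one-way propagation along characteristics.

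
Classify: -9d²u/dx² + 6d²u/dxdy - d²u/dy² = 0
Parabolic (discriminant = 0).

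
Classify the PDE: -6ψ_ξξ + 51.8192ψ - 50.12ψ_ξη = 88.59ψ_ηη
Rewriting in standard form: -6ψ_ξξ - 50.12ψ_ξη - 88.59ψ_ηη + 51.8192ψ = 0. A = -6, B = -50.12, C = -88.59. Discriminant B² - 4AC = 385.8544. Since 385.8544 > 0, hyperbolic.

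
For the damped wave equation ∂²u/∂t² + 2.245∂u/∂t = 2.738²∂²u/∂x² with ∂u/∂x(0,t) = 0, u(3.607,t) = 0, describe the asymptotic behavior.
u → 0. Damping (γ=2.245) dissipates energy; oscillations decay exponentially.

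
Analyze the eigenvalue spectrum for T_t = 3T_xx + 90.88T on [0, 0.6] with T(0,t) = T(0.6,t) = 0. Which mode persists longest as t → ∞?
Eigenvalues: λₙ = 3n²π²/0.6² - 90.88.
First three modes:
  n=1: λ₁ = 3π²/0.6² - 90.88 ≈ -8.633
  n=2: λ₂ = 12π²/0.6² - 90.88 ≈ 238.107
  n=3: λ₃ = 27π²/0.6² - 90.88 ≈ 649.34
Since 3π²/0.6² ≈ 82.247 < 90.88, λ₁ < 0.
The n=1 mode grows fastest (−λₙ is largest for n=1) → dominates.
Asymptotic: T ~ c₁ sin(πx/0.6) e^{8.633t} (exponential growth at rate −λ₁ ≈ 8.633).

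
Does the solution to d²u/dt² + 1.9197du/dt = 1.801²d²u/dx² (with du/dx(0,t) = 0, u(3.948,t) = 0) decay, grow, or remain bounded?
u → 0. Damping (γ=1.9197) dissipates energy; oscillations decay exponentially.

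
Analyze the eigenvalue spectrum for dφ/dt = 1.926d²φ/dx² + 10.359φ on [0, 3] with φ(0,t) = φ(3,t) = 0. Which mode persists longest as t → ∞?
Eigenvalues: λₙ = 1.926n²π²/3² - 10.359.
First three modes:
  n=1: λ₁ = 1.926π²/3² - 10.359 ≈ -8.247
  n=2: λ₂ = 7.704π²/3² - 10.359 ≈ -1.911
  n=3: λ₃ = 17.334π²/3² - 10.359 ≈ 8.65
Since 1.926π²/3² ≈ 2.112 < 10.359, λ₁ < 0.
The n=1 mode grows fastest (−λₙ is largest for n=1) → dominates.
Asymptotic: φ ~ c₁ sin(πx/3) e^{8.247t} (exponential growth at rate −λ₁ ≈ 8.247).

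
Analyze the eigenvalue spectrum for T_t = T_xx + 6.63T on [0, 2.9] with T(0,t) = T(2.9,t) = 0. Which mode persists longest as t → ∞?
Eigenvalues: λₙ = n²π²/2.9² - 6.63.
First three modes:
  n=1: λ₁ = π²/2.9² - 6.63 ≈ -5.456
  n=2: λ₂ = 4π²/2.9² - 6.63 ≈ -1.936
  n=3: λ₃ = 9π²/2.9² - 6.63 ≈ 3.932
Since π²/2.9² ≈ 1.174 < 6.63, λ₁ < 0.
The n=1 mode grows fastest (−λₙ is largest for n=1) → dominates.
Asymptotic: T ~ c₁ sin(πx/2.9) e^{5.456t} (exponential growth at rate −λ₁ ≈ 5.456).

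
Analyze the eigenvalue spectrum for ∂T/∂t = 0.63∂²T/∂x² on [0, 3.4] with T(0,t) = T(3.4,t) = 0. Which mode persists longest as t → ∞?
Eigenvalues: λₙ = 0.63n²π²/3.4².
First three modes:
  n=1: λ₁ = 0.63π²/3.4² ≈ 0.538
  n=2: λ₂ = 2.52π²/3.4² ≈ 2.152 (4× faster decay)
  n=3: λ₃ = 5.67π²/3.4² ≈ 4.841 (9× faster decay)
As t → ∞, higher modes decay exponentially faster. The n=1 mode dominates: T ~ c₁ sin(πx/3.4) e^{-λ₁t}.
Decay rate: λ₁ = 0.63π²/3.4² ≈ 0.538.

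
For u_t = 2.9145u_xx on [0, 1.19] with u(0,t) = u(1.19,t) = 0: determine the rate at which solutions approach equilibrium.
Eigenvalues: λₙ = 2.9145n²π²/1.19².
First three modes:
  n=1: λ₁ = 2.9145π²/1.19² ≈ 20.313
  n=2: λ₂ = 11.658π²/1.19² ≈ 81.251 (4× faster decay)
  n=3: λ₃ = 26.2305π²/1.19² ≈ 182.815 (9× faster decay)
As t → ∞, higher modes decay exponentially faster. The n=1 mode dominates: u ~ c₁ sin(πx/1.19) e^{-λ₁t}.
Decay rate: λ₁ = 2.9145π²/1.19² ≈ 20.313.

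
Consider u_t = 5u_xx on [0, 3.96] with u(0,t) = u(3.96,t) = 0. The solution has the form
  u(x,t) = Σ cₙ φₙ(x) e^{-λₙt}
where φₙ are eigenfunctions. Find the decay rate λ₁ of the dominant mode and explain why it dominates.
Eigenvalues: λₙ = 5n²π²/3.96².
First three modes:
  n=1: λ₁ = 5π²/3.96² ≈ 3.147
  n=2: λ₂ = 20π²/3.96² ≈ 12.587 (4× faster decay)
  n=3: λ₃ = 45π²/3.96² ≈ 28.322 (9× faster decay)
As t → ∞, higher modes decay exponentially faster. The n=1 mode dominates: u ~ c₁ sin(πx/3.96) e^{-λ₁t}.
Decay rate: λ₁ = 5π²/3.96² ≈ 3.147.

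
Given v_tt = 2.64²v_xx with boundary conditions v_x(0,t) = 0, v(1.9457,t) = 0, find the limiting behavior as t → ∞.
v oscillates (no decay). Energy is conserved; the solution oscillates indefinitely as standing waves.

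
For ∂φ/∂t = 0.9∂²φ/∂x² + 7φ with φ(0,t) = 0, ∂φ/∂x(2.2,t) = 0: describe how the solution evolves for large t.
φ grows unboundedly. Reaction dominates diffusion (r=7 > κπ²/(4L²)≈0.46); solution grows exponentially.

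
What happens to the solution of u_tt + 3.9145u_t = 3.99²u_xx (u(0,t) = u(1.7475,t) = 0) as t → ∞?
u → 0. Damping (γ=3.9145) dissipates energy; oscillations decay exponentially.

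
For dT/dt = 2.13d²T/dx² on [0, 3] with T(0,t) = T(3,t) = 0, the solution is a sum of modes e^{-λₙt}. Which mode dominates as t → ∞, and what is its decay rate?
Eigenvalues: λₙ = 2.13n²π²/3².
First three modes:
  n=1: λ₁ = 2.13π²/3² ≈ 2.336
  n=2: λ₂ = 8.52π²/3² ≈ 9.343 (4× faster decay)
  n=3: λ₃ = 19.17π²/3² ≈ 21.022 (9× faster decay)
As t → ∞, higher modes decay exponentially faster. The n=1 mode dominates: T ~ c₁ sin(πx/3) e^{-λ₁t}.
Decay rate: λ₁ = 2.13π²/3² ≈ 2.336.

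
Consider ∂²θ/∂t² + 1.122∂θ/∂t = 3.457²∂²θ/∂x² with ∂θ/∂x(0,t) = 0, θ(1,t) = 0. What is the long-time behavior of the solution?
As t → ∞, θ → 0. Damping (γ=1.122) dissipates energy; oscillations decay exponentially.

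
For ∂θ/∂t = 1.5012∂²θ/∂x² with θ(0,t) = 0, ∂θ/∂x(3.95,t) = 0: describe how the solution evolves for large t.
θ → 0. Heat escapes through the Dirichlet boundary.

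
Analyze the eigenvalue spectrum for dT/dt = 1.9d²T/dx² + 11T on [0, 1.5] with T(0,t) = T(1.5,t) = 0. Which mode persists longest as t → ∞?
Eigenvalues: λₙ = 1.9n²π²/1.5² - 11.
First three modes:
  n=1: λ₁ = 1.9π²/1.5² - 11 ≈ -2.666
  n=2: λ₂ = 7.6π²/1.5² - 11 ≈ 22.337
  n=3: λ₃ = 17.1π²/1.5² - 11 ≈ 64.009
Since 1.9π²/1.5² ≈ 8.334 < 11, λ₁ < 0.
The n=1 mode grows fastest (−λₙ is largest for n=1) → dominates.
Asymptotic: T ~ c₁ sin(πx/1.5) e^{2.666t} (exponential growth at rate −λ₁ ≈ 2.666).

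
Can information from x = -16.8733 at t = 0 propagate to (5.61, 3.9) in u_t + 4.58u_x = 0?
No. Only data at x = -12.252 affects (5.61, 3.9). Advection has one-way propagation along characteristics.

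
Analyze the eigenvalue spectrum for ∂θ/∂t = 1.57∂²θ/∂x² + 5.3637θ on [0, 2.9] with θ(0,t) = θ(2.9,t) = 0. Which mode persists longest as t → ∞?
Eigenvalues: λₙ = 1.57n²π²/2.9² - 5.3637.
First three modes:
  n=1: λ₁ = 1.57π²/2.9² - 5.3637 ≈ -3.521
  n=2: λ₂ = 6.28π²/2.9² - 5.3637 ≈ 2.006
  n=3: λ₃ = 14.13π²/2.9² - 5.3637 ≈ 11.219
Since 1.57π²/2.9² ≈ 1.842 < 5.3637, λ₁ < 0.
The n=1 mode grows fastest (−λₙ is largest for n=1) → dominates.
Asymptotic: θ ~ c₁ sin(πx/2.9) e^{3.521t} (exponential growth at rate −λ₁ ≈ 3.521).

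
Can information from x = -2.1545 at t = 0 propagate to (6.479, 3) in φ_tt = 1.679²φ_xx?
No. The domain of dependence is [1.442, 11.516], and -2.1545 is outside this interval.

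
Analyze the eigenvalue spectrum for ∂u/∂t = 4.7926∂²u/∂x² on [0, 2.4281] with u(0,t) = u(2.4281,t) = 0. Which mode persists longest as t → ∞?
Eigenvalues: λₙ = 4.7926n²π²/2.4281².
First three modes:
  n=1: λ₁ = 4.7926π²/2.4281² ≈ 8.023
  n=2: λ₂ = 19.1704π²/2.4281² ≈ 32.092 (4× faster decay)
  n=3: λ₃ = 43.1334π²/2.4281² ≈ 72.207 (9× faster decay)
As t → ∞, higher modes decay exponentially faster. The n=1 mode dominates: u ~ c₁ sin(πx/2.4281) e^{-λ₁t}.
Decay rate: λ₁ = 4.7926π²/2.4281² ≈ 8.023.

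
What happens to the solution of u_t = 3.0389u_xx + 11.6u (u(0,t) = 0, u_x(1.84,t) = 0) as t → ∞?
u grows unboundedly. Reaction dominates diffusion (r=11.6 > κπ²/(4L²)≈2.21); solution grows exponentially.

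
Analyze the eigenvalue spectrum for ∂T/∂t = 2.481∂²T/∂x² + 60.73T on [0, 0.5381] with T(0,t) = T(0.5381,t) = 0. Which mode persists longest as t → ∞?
Eigenvalues: λₙ = 2.481n²π²/0.5381² - 60.73.
First three modes:
  n=1: λ₁ = 2.481π²/0.5381² - 60.73 ≈ 23.837
  n=2: λ₂ = 9.924π²/0.5381² - 60.73 ≈ 277.538
  n=3: λ₃ = 22.329π²/0.5381² - 60.73 ≈ 700.372
Since 2.481π²/0.5381² ≈ 84.567 > 60.73, all λₙ > 0.
The n=1 mode decays slowest → dominates as t → ∞.
Asymptotic: T ~ c₁ sin(πx/0.5381) e^{-λ₁t} with decay rate λ₁ ≈ 23.837.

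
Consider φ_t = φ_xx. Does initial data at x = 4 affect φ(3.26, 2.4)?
Yes, for any finite x. The heat equation has infinite propagation speed, so all initial data affects all points at any t > 0.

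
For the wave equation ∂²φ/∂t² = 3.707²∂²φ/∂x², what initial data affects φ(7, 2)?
Domain of dependence: [-0.414, 14.414]. Signals travel at speed 3.707, so data within |x - 7| ≤ 3.707·2 = 7.414 can reach the point.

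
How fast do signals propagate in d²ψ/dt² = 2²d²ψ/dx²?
Speed = 2. Information travels along characteristics x = x₀ ± 2t.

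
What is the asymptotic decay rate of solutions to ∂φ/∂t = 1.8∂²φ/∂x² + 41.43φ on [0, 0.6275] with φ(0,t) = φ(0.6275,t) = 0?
Eigenvalues: λₙ = 1.8n²π²/0.6275² - 41.43.
First three modes:
  n=1: λ₁ = 1.8π²/0.6275² - 41.43 ≈ 3.687
  n=2: λ₂ = 7.2π²/0.6275² - 41.43 ≈ 139.04
  n=3: λ₃ = 16.2π²/0.6275² - 41.43 ≈ 364.627
Since 1.8π²/0.6275² ≈ 45.117 > 41.43, all λₙ > 0.
The n=1 mode decays slowest → dominates as t → ∞.
Asymptotic: φ ~ c₁ sin(πx/0.6275) e^{-λ₁t} with decay rate λ₁ ≈ 3.687.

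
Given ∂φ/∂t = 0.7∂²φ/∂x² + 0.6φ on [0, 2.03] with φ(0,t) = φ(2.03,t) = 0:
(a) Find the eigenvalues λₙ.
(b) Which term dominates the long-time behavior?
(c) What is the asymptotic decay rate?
Eigenvalues: λₙ = 0.7n²π²/2.03² - 0.6.
First three modes:
  n=1: λ₁ = 0.7π²/2.03² - 0.6 ≈ 1.077
  n=2: λ₂ = 2.8π²/2.03² - 0.6 ≈ 6.106
  n=3: λ₃ = 6.3π²/2.03² - 0.6 ≈ 14.489
Since 0.7π²/2.03² ≈ 1.677 > 0.6, all λₙ > 0.
The n=1 mode decays slowest → dominates as t → ∞.
Asymptotic: φ ~ c₁ sin(πx/2.03) e^{-λ₁t} with decay rate λ₁ ≈ 1.077.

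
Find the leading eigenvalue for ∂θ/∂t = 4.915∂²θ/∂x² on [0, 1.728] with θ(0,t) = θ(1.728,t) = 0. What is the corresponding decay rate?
Eigenvalues: λₙ = 4.915n²π²/1.728².
First three modes:
  n=1: λ₁ = 4.915π²/1.728² ≈ 16.246
  n=2: λ₂ = 19.66π²/1.728² ≈ 64.982 (4× faster decay)
  n=3: λ₃ = 44.235π²/1.728² ≈ 146.21 (9× faster decay)
As t → ∞, higher modes decay exponentially faster. The n=1 mode dominates: θ ~ c₁ sin(πx/1.728) e^{-λ₁t}.
Decay rate: λ₁ = 4.915π²/1.728² ≈ 16.246.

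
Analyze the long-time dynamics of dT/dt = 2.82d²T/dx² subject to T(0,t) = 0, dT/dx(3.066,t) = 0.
Long-time behavior: T → 0. Heat escapes through the Dirichlet boundary.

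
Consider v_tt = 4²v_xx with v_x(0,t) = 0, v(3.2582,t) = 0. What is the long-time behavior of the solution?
As t → ∞, v oscillates (no decay). Energy is conserved; the solution oscillates indefinitely as standing waves.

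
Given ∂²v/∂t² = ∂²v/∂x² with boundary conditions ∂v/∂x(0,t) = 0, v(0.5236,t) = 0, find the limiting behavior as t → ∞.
v oscillates (no decay). Energy is conserved; the solution oscillates indefinitely as standing waves.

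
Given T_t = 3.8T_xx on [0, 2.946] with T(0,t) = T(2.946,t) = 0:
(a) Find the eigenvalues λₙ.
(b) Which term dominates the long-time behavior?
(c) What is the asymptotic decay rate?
Eigenvalues: λₙ = 3.8n²π²/2.946².
First three modes:
  n=1: λ₁ = 3.8π²/2.946² ≈ 4.321
  n=2: λ₂ = 15.2π²/2.946² ≈ 17.285 (4× faster decay)
  n=3: λ₃ = 34.2π²/2.946² ≈ 38.892 (9× faster decay)
As t → ∞, higher modes decay exponentially faster. The n=1 mode dominates: T ~ c₁ sin(πx/2.946) e^{-λ₁t}.
Decay rate: λ₁ = 3.8π²/2.946² ≈ 4.321.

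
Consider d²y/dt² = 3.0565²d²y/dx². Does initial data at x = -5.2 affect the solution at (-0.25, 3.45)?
Yes. The domain of dependence is [-10.794925, 10.294925], and -5.2 ∈ [-10.794925, 10.294925].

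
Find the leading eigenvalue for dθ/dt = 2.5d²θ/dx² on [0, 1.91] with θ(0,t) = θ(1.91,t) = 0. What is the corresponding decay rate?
Eigenvalues: λₙ = 2.5n²π²/1.91².
First three modes:
  n=1: λ₁ = 2.5π²/1.91² ≈ 6.764
  n=2: λ₂ = 10π²/1.91² ≈ 27.054 (4× faster decay)
  n=3: λ₃ = 22.5π²/1.91² ≈ 60.872 (9× faster decay)
As t → ∞, higher modes decay exponentially faster. The n=1 mode dominates: θ ~ c₁ sin(πx/1.91) e^{-λ₁t}.
Decay rate: λ₁ = 2.5π²/1.91² ≈ 6.764.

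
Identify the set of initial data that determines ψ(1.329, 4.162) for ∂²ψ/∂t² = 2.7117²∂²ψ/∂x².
Domain of dependence: [-9.9570954, 12.6150954]. Signals travel at speed 2.7117, so data within |x - 1.329| ≤ 2.7117·4.162 = 11.2860954 can reach the point.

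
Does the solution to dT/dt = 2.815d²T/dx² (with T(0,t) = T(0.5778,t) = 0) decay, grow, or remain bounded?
T → 0. Heat diffuses out through both boundaries.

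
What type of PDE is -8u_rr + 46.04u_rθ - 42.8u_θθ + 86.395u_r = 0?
With A = -8, B = 46.04, C = -42.8, the discriminant is 750.0816. This is a hyperbolic PDE.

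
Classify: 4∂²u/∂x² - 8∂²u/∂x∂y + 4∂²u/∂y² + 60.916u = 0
Parabolic (discriminant = 0).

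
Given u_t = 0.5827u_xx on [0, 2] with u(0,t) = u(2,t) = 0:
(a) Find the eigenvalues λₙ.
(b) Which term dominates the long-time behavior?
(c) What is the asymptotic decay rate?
Eigenvalues: λₙ = 0.5827n²π²/2².
First three modes:
  n=1: λ₁ = 0.5827π²/2² ≈ 1.438
  n=2: λ₂ = 2.3308π²/2² ≈ 5.751 (4× faster decay)
  n=3: λ₃ = 5.2443π²/2² ≈ 12.94 (9× faster decay)
As t → ∞, higher modes decay exponentially faster. The n=1 mode dominates: u ~ c₁ sin(πx/2) e^{-λ₁t}.
Decay rate: λ₁ = 0.5827π²/2² ≈ 1.438.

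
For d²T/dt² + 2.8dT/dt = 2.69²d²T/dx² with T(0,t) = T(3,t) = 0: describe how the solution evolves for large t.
T → 0. Damping (γ=2.8) dissipates energy; oscillations decay exponentially.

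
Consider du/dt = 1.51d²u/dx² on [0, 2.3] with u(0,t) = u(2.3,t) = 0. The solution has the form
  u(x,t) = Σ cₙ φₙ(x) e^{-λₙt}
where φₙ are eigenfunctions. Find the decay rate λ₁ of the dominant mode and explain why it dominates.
Eigenvalues: λₙ = 1.51n²π²/2.3².
First three modes:
  n=1: λ₁ = 1.51π²/2.3² ≈ 2.817
  n=2: λ₂ = 6.04π²/2.3² ≈ 11.269 (4× faster decay)
  n=3: λ₃ = 13.59π²/2.3² ≈ 25.355 (9× faster decay)
As t → ∞, higher modes decay exponentially faster. The n=1 mode dominates: u ~ c₁ sin(πx/2.3) e^{-λ₁t}.
Decay rate: λ₁ = 1.51π²/2.3² ≈ 2.817.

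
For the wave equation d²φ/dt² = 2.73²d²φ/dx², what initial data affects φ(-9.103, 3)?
Domain of dependence: [-17.293, -0.913]. Signals travel at speed 2.73, so data within |x - -9.103| ≤ 2.73·3 = 8.19 can reach the point.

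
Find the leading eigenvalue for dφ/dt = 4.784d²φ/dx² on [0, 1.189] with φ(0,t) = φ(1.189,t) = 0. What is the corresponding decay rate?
Eigenvalues: λₙ = 4.784n²π²/1.189².
First three modes:
  n=1: λ₁ = 4.784π²/1.189² ≈ 33.399
  n=2: λ₂ = 19.136π²/1.189² ≈ 133.594 (4× faster decay)
  n=3: λ₃ = 43.056π²/1.189² ≈ 300.587 (9× faster decay)
As t → ∞, higher modes decay exponentially faster. The n=1 mode dominates: φ ~ c₁ sin(πx/1.189) e^{-λ₁t}.
Decay rate: λ₁ = 4.784π²/1.189² ≈ 33.399.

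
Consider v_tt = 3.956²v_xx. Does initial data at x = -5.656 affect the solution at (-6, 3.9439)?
Yes. The domain of dependence is [-21.6020684, 9.6020684], and -5.656 ∈ [-21.6020684, 9.6020684].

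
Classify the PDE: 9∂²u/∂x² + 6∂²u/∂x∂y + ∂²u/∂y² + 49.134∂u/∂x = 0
A = 9, B = 6, C = 1. Discriminant B² - 4AC = 0. Since 0 = 0, parabolic.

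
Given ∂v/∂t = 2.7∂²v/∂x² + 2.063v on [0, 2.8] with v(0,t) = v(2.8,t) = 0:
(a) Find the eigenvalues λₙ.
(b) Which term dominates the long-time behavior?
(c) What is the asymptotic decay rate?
Eigenvalues: λₙ = 2.7n²π²/2.8² - 2.063.
First three modes:
  n=1: λ₁ = 2.7π²/2.8² - 2.063 ≈ 1.336
  n=2: λ₂ = 10.8π²/2.8² - 2.063 ≈ 11.533
  n=3: λ₃ = 24.3π²/2.8² - 2.063 ≈ 28.528
Since 2.7π²/2.8² ≈ 3.399 > 2.063, all λₙ > 0.
The n=1 mode decays slowest → dominates as t → ∞.
Asymptotic: v ~ c₁ sin(πx/2.8) e^{-λ₁t} with decay rate λ₁ ≈ 1.336.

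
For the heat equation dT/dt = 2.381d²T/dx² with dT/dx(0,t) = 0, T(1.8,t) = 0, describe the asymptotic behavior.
T → 0. Heat escapes through the Dirichlet boundary.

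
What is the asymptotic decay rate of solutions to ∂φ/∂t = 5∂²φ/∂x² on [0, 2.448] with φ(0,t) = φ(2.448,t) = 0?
Eigenvalues: λₙ = 5n²π²/2.448².
First three modes:
  n=1: λ₁ = 5π²/2.448² ≈ 8.235
  n=2: λ₂ = 20π²/2.448² ≈ 32.939 (4× faster decay)
  n=3: λ₃ = 45π²/2.448² ≈ 74.112 (9× faster decay)
As t → ∞, higher modes decay exponentially faster. The n=1 mode dominates: φ ~ c₁ sin(πx/2.448) e^{-λ₁t}.
Decay rate: λ₁ = 5π²/2.448² ≈ 8.235.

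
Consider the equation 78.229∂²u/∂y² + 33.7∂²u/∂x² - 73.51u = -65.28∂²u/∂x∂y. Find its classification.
Rewriting in standard form: 33.7∂²u/∂x² + 65.28∂²u/∂x∂y + 78.229∂²u/∂y² - 73.51u = 0. Elliptic. (A = 33.7, B = 65.28, C = 78.229 gives B² - 4AC = -6283.7908.)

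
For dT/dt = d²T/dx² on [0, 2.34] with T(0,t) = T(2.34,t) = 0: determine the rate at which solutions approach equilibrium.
Eigenvalues: λₙ = n²π²/2.34².
First three modes:
  n=1: λ₁ = π²/2.34² ≈ 1.802
  n=2: λ₂ = 4π²/2.34² ≈ 7.21 (4× faster decay)
  n=3: λ₃ = 9π²/2.34² ≈ 16.222 (9× faster decay)
As t → ∞, higher modes decay exponentially faster. The n=1 mode dominates: T ~ c₁ sin(πx/2.34) e^{-λ₁t}.
Decay rate: λ₁ = π²/2.34² ≈ 1.802.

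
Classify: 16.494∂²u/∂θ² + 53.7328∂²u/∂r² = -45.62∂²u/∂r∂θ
Rewriting in standard form: 53.7328∂²u/∂r² + 45.62∂²u/∂r∂θ + 16.494∂²u/∂θ² = 0. Elliptic (discriminant = -1463.8908128).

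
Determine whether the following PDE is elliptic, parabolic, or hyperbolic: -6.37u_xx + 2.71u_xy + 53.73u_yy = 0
Coefficients: A = -6.37, B = 2.71, C = 53.73. B² - 4AC = 1376.3845, which is positive, so the equation is hyperbolic.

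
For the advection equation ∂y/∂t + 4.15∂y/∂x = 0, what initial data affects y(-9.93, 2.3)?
A single point: x = -19.475. The characteristic through (-9.93, 2.3) is x - 4.15t = const, so x = -9.93 - 4.15·2.3 = -19.475.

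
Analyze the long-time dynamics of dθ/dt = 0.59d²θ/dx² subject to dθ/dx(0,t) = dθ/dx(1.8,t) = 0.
Long-time behavior: θ → constant (steady state). Heat is conserved (no flux at boundaries); solution approaches the spatial average.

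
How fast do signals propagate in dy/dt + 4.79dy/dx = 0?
Speed = 4.79. Information travels along x - 4.79t = const (rightward).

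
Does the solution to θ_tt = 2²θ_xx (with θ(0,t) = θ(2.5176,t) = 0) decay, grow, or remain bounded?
θ oscillates (no decay). Energy is conserved; the solution oscillates indefinitely as standing waves.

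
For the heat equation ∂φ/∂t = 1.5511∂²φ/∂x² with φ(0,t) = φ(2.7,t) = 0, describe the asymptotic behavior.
φ → 0. Heat diffuses out through both boundaries.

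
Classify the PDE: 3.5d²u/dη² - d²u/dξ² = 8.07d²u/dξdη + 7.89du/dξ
Rewriting in standard form: -d²u/dξ² - 8.07d²u/dξdη + 3.5d²u/dη² - 7.89du/dξ = 0. A = -1, B = -8.07, C = 3.5. Discriminant B² - 4AC = 79.1249. Since 79.1249 > 0, hyperbolic.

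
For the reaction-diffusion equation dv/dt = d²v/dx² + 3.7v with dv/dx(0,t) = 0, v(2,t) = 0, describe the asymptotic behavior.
v grows unboundedly. Reaction dominates diffusion (r=3.7 > κπ²/(4L²)≈0.62); solution grows exponentially.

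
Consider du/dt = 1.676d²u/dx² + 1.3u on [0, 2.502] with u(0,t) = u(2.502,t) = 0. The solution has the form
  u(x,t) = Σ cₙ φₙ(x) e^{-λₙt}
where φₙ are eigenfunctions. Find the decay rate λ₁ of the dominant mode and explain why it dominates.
Eigenvalues: λₙ = 1.676n²π²/2.502² - 1.3.
First three modes:
  n=1: λ₁ = 1.676π²/2.502² - 1.3 ≈ 1.342
  n=2: λ₂ = 6.704π²/2.502² - 1.3 ≈ 9.27
  n=3: λ₃ = 15.084π²/2.502² - 1.3 ≈ 22.482
Since 1.676π²/2.502² ≈ 2.642 > 1.3, all λₙ > 0.
The n=1 mode decays slowest → dominates as t → ∞.
Asymptotic: u ~ c₁ sin(πx/2.502) e^{-λ₁t} with decay rate λ₁ ≈ 1.342.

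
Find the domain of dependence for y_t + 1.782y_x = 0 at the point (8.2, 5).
A single point: x = -0.71. The characteristic through (8.2, 5) is x - 1.782t = const, so x = 8.2 - 1.782·5 = -0.71.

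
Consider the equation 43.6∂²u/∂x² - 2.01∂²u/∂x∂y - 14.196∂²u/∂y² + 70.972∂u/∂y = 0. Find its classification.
Hyperbolic. (A = 43.6, B = -2.01, C = -14.196 gives B² - 4AC = 2479.8225.)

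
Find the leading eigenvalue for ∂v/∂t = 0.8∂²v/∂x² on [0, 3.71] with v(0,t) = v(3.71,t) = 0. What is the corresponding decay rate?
Eigenvalues: λₙ = 0.8n²π²/3.71².
First three modes:
  n=1: λ₁ = 0.8π²/3.71² ≈ 0.574
  n=2: λ₂ = 3.2π²/3.71² ≈ 2.295 (4× faster decay)
  n=3: λ₃ = 7.2π²/3.71² ≈ 5.163 (9× faster decay)
As t → ∞, higher modes decay exponentially faster. The n=1 mode dominates: v ~ c₁ sin(πx/3.71) e^{-λ₁t}.
Decay rate: λ₁ = 0.8π²/3.71² ≈ 0.574.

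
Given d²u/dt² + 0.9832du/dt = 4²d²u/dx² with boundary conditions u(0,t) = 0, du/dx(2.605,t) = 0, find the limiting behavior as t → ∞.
u → 0. Damping (γ=0.9832) dissipates energy; oscillations decay exponentially.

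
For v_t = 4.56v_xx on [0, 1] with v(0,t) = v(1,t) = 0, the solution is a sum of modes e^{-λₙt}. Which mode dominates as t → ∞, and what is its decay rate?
Eigenvalues: λₙ = 4.56n²π².
First three modes:
  n=1: λ₁ = 4.56π² ≈ 45.005
  n=2: λ₂ = 18.24π² ≈ 180.022 (4× faster decay)
  n=3: λ₃ = 41.04π² ≈ 405.049 (9× faster decay)
As t → ∞, higher modes decay exponentially faster. The n=1 mode dominates: v ~ c₁ sin(πx) e^{-λ₁t}.
Decay rate: λ₁ = 4.56π² ≈ 45.005.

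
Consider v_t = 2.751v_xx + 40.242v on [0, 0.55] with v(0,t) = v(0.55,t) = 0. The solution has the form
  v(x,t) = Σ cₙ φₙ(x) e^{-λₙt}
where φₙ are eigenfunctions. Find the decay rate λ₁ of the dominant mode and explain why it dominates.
Eigenvalues: λₙ = 2.751n²π²/0.55² - 40.242.
First three modes:
  n=1: λ₁ = 2.751π²/0.55² - 40.242 ≈ 49.514
  n=2: λ₂ = 11.004π²/0.55² - 40.242 ≈ 318.783
  n=3: λ₃ = 24.759π²/0.55² - 40.242 ≈ 767.565
Since 2.751π²/0.55² ≈ 89.756 > 40.242, all λₙ > 0.
The n=1 mode decays slowest → dominates as t → ∞.
Asymptotic: v ~ c₁ sin(πx/0.55) e^{-λ₁t} with decay rate λ₁ ≈ 49.514.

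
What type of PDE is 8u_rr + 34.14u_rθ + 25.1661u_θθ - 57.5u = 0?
With A = 8, B = 34.14, C = 25.1661, the discriminant is 360.2244. This is a hyperbolic PDE.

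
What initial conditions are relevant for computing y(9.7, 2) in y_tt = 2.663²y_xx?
Domain of dependence: [4.374, 15.026]. Signals travel at speed 2.663, so data within |x - 9.7| ≤ 2.663·2 = 5.326 can reach the point.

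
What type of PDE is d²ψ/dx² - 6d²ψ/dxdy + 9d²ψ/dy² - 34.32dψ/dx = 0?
With A = 1, B = -6, C = 9, the discriminant is 0. This is a parabolic PDE.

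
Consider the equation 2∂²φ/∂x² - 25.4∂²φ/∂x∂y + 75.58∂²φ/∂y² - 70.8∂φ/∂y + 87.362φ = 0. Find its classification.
Hyperbolic. (A = 2, B = -25.4, C = 75.58 gives B² - 4AC = 40.52.)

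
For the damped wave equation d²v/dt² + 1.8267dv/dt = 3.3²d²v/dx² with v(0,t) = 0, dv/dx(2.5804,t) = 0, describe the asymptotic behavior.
v → 0. Damping (γ=1.8267) dissipates energy; oscillations decay exponentially.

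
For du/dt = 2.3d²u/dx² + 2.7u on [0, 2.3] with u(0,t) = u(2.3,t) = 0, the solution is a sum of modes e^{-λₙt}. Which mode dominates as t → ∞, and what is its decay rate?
Eigenvalues: λₙ = 2.3n²π²/2.3² - 2.7.
First three modes:
  n=1: λ₁ = 2.3π²/2.3² - 2.7 ≈ 1.591
  n=2: λ₂ = 9.2π²/2.3² - 2.7 ≈ 14.465
  n=3: λ₃ = 20.7π²/2.3² - 2.7 ≈ 35.92
Since 2.3π²/2.3² ≈ 4.291 > 2.7, all λₙ > 0.
The n=1 mode decays slowest → dominates as t → ∞.
Asymptotic: u ~ c₁ sin(πx/2.3) e^{-λ₁t} with decay rate λ₁ ≈ 1.591.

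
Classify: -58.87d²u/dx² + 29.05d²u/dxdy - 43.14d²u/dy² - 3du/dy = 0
Elliptic (discriminant = -9314.7047).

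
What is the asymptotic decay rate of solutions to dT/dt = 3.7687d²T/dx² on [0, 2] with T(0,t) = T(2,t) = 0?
Eigenvalues: λₙ = 3.7687n²π²/2².
First three modes:
  n=1: λ₁ = 3.7687π²/2² ≈ 9.299
  n=2: λ₂ = 15.0748π²/2² ≈ 37.196 (4× faster decay)
  n=3: λ₃ = 33.9183π²/2² ≈ 83.69 (9× faster decay)
As t → ∞, higher modes decay exponentially faster. The n=1 mode dominates: T ~ c₁ sin(πx/2) e^{-λ₁t}.
Decay rate: λ₁ = 3.7687π²/2² ≈ 9.299.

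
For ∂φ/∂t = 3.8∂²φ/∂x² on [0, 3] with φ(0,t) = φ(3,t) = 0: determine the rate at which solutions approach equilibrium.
Eigenvalues: λₙ = 3.8n²π²/3².
First three modes:
  n=1: λ₁ = 3.8π²/3² ≈ 4.167
  n=2: λ₂ = 15.2π²/3² ≈ 16.669 (4× faster decay)
  n=3: λ₃ = 34.2π²/3² ≈ 37.504 (9× faster decay)
As t → ∞, higher modes decay exponentially faster. The n=1 mode dominates: φ ~ c₁ sin(πx/3) e^{-λ₁t}.
Decay rate: λ₁ = 3.8π²/3² ≈ 4.167.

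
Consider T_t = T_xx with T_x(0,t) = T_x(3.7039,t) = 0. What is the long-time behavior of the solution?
As t → ∞, T → constant (steady state). Heat is conserved (no flux at boundaries); solution approaches the spatial average.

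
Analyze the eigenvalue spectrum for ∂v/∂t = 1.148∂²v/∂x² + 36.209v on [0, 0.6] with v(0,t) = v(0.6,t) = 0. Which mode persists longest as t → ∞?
Eigenvalues: λₙ = 1.148n²π²/0.6² - 36.209.
First three modes:
  n=1: λ₁ = 1.148π²/0.6² - 36.209 ≈ -4.736
  n=2: λ₂ = 4.592π²/0.6² - 36.209 ≈ 89.683
  n=3: λ₃ = 10.332π²/0.6² - 36.209 ≈ 247.049
Since 1.148π²/0.6² ≈ 31.473 < 36.209, λ₁ < 0.
The n=1 mode grows fastest (−λₙ is largest for n=1) → dominates.
Asymptotic: v ~ c₁ sin(πx/0.6) e^{4.736t} (exponential growth at rate −λ₁ ≈ 4.736).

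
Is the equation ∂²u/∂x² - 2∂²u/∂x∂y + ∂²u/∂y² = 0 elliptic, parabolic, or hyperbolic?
Computing B² - 4AC with A = 1, B = -2, C = 1: discriminant = 0 (zero). Answer: parabolic.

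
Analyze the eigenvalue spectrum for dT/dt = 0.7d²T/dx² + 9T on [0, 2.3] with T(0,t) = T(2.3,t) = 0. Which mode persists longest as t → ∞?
Eigenvalues: λₙ = 0.7n²π²/2.3² - 9.
First three modes:
  n=1: λ₁ = 0.7π²/2.3² - 9 ≈ -7.694
  n=2: λ₂ = 2.8π²/2.3² - 9 ≈ -3.776
  n=3: λ₃ = 6.3π²/2.3² - 9 ≈ 2.754
Since 0.7π²/2.3² ≈ 1.306 < 9, λ₁ < 0.
The n=1 mode grows fastest (−λₙ is largest for n=1) → dominates.
Asymptotic: T ~ c₁ sin(πx/2.3) e^{7.694t} (exponential growth at rate −λ₁ ≈ 7.694).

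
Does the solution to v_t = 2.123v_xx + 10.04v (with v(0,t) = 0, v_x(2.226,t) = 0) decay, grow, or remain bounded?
v grows unboundedly. Reaction dominates diffusion (r=10.04 > κπ²/(4L²)≈1.06); solution grows exponentially.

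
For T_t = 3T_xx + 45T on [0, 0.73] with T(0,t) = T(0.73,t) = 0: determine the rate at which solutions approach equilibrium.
Eigenvalues: λₙ = 3n²π²/0.73² - 45.
First three modes:
  n=1: λ₁ = 3π²/0.73² - 45 ≈ 10.562
  n=2: λ₂ = 12π²/0.73² - 45 ≈ 177.247
  n=3: λ₃ = 27π²/0.73² - 45 ≈ 455.055
Since 3π²/0.73² ≈ 55.562 > 45, all λₙ > 0.
The n=1 mode decays slowest → dominates as t → ∞.
Asymptotic: T ~ c₁ sin(πx/0.73) e^{-λ₁t} with decay rate λ₁ ≈ 10.562.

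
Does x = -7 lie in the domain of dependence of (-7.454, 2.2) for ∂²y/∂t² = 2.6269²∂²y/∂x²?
Yes. The domain of dependence is [-13.23318, -1.67482], and -7 ∈ [-13.23318, -1.67482].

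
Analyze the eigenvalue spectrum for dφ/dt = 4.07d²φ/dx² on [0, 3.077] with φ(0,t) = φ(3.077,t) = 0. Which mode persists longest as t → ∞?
Eigenvalues: λₙ = 4.07n²π²/3.077².
First three modes:
  n=1: λ₁ = 4.07π²/3.077² ≈ 4.243
  n=2: λ₂ = 16.28π²/3.077² ≈ 16.971 (4× faster decay)
  n=3: λ₃ = 36.63π²/3.077² ≈ 38.184 (9× faster decay)
As t → ∞, higher modes decay exponentially faster. The n=1 mode dominates: φ ~ c₁ sin(πx/3.077) e^{-λ₁t}.
Decay rate: λ₁ = 4.07π²/3.077² ≈ 4.243.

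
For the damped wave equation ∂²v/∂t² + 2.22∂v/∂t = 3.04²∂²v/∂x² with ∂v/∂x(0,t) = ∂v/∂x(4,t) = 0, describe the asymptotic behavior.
v → constant (steady state). Damping (γ=2.22) dissipates the nonconstant modes; with Neumann BCs the spatial average obeys M''+γM'=0 and tends to a finite limit.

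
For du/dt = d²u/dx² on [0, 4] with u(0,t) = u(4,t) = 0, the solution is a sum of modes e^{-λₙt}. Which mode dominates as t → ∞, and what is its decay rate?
Eigenvalues: λₙ = n²π²/4².
First three modes:
  n=1: λ₁ = π²/4² ≈ 0.617
  n=2: λ₂ = 4π²/4² ≈ 2.467 (4× faster decay)
  n=3: λ₃ = 9π²/4² ≈ 5.552 (9× faster decay)
As t → ∞, higher modes decay exponentially faster. The n=1 mode dominates: u ~ c₁ sin(πx/4) e^{-λ₁t}.
Decay rate: λ₁ = π²/4² ≈ 0.617.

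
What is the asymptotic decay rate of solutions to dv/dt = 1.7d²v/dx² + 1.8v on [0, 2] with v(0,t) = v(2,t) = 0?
Eigenvalues: λₙ = 1.7n²π²/2² - 1.8.
First three modes:
  n=1: λ₁ = 1.7π²/2² - 1.8 ≈ 2.395
  n=2: λ₂ = 6.8π²/2² - 1.8 ≈ 14.978
  n=3: λ₃ = 15.3π²/2² - 1.8 ≈ 35.951
Since 1.7π²/2² ≈ 4.195 > 1.8, all λₙ > 0.
The n=1 mode decays slowest → dominates as t → ∞.
Asymptotic: v ~ c₁ sin(πx/2) e^{-λ₁t} with decay rate λ₁ ≈ 2.395.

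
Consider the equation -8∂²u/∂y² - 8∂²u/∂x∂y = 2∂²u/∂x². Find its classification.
Rewriting in standard form: -2∂²u/∂x² - 8∂²u/∂x∂y - 8∂²u/∂y² = 0. Parabolic. (A = -2, B = -8, C = -8 gives B² - 4AC = 0.)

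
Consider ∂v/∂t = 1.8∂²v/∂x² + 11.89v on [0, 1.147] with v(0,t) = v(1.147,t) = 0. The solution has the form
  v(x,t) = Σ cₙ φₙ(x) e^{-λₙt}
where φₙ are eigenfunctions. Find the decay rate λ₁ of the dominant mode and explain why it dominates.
Eigenvalues: λₙ = 1.8n²π²/1.147² - 11.89.
First three modes:
  n=1: λ₁ = 1.8π²/1.147² - 11.89 ≈ 1.613
  n=2: λ₂ = 7.2π²/1.147² - 11.89 ≈ 42.124
  n=3: λ₃ = 16.2π²/1.147² - 11.89 ≈ 109.641
Since 1.8π²/1.147² ≈ 13.503 > 11.89, all λₙ > 0.
The n=1 mode decays slowest → dominates as t → ∞.
Asymptotic: v ~ c₁ sin(πx/1.147) e^{-λ₁t} with decay rate λ₁ ≈ 1.613.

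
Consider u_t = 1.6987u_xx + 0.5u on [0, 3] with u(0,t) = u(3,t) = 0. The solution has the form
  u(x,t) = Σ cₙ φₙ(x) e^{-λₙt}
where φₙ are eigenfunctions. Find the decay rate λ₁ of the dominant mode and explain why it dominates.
Eigenvalues: λₙ = 1.6987n²π²/3² - 0.5.
First three modes:
  n=1: λ₁ = 1.6987π²/3² - 0.5 ≈ 1.363
  n=2: λ₂ = 6.7948π²/3² - 0.5 ≈ 6.951
  n=3: λ₃ = 15.2883π²/3² - 0.5 ≈ 16.265
Since 1.6987π²/3² ≈ 1.863 > 0.5, all λₙ > 0.
The n=1 mode decays slowest → dominates as t → ∞.
Asymptotic: u ~ c₁ sin(πx/3) e^{-λ₁t} with decay rate λ₁ ≈ 1.363.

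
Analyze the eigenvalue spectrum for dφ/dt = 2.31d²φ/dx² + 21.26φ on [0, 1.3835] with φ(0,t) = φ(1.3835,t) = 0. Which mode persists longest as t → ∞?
Eigenvalues: λₙ = 2.31n²π²/1.3835² - 21.26.
First three modes:
  n=1: λ₁ = 2.31π²/1.3835² - 21.26 ≈ -9.349
  n=2: λ₂ = 9.24π²/1.3835² - 21.26 ≈ 26.385
  n=3: λ₃ = 20.79π²/1.3835² - 21.26 ≈ 85.94
Since 2.31π²/1.3835² ≈ 11.911 < 21.26, λ₁ < 0.
The n=1 mode grows fastest (−λₙ is largest for n=1) → dominates.
Asymptotic: φ ~ c₁ sin(πx/1.3835) e^{9.349t} (exponential growth at rate −λ₁ ≈ 9.349).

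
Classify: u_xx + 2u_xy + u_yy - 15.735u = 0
Parabolic (discriminant = 0).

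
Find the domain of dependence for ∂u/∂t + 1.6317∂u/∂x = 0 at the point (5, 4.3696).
A single point: x = -2.12987632. The characteristic through (5, 4.3696) is x - 1.6317t = const, so x = 5 - 1.6317·4.3696 = -2.12987632.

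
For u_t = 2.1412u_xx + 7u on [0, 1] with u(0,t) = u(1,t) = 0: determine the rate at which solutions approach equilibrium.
Eigenvalues: λₙ = 2.1412n²π²/1² - 7.
First three modes:
  n=1: λ₁ = 2.1412π² - 7 ≈ 14.133
  n=2: λ₂ = 8.5648π² - 7 ≈ 77.531
  n=3: λ₃ = 19.2708π² - 7 ≈ 183.195
Since 2.1412π² ≈ 21.133 > 7, all λₙ > 0.
The n=1 mode decays slowest → dominates as t → ∞.
Asymptotic: u ~ c₁ sin(πx/1) e^{-λ₁t} with decay rate λ₁ ≈ 14.133.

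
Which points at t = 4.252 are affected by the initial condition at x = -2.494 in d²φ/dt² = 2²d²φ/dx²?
Domain of influence: [-10.998, 6.01]. Data at x = -2.494 spreads outward at speed 2.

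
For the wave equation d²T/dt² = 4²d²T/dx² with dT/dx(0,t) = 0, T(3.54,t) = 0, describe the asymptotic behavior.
T oscillates (no decay). Energy is conserved; the solution oscillates indefinitely as standing waves.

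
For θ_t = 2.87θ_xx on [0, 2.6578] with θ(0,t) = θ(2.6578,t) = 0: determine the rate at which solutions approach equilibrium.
Eigenvalues: λₙ = 2.87n²π²/2.6578².
First three modes:
  n=1: λ₁ = 2.87π²/2.6578² ≈ 4.01
  n=2: λ₂ = 11.48π²/2.6578² ≈ 16.04 (4× faster decay)
  n=3: λ₃ = 25.83π²/2.6578² ≈ 36.089 (9× faster decay)
As t → ∞, higher modes decay exponentially faster. The n=1 mode dominates: θ ~ c₁ sin(πx/2.6578) e^{-λ₁t}.
Decay rate: λ₁ = 2.87π²/2.6578² ≈ 4.01.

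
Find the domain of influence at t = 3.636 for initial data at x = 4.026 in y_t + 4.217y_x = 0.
At x = 19.359012. The characteristic carries data from (4.026, 0) to (19.359012, 3.636).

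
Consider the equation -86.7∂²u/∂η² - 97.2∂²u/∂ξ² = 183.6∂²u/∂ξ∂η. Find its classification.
Rewriting in standard form: -97.2∂²u/∂ξ² - 183.6∂²u/∂ξ∂η - 86.7∂²u/∂η² = 0. Parabolic. (A = -97.2, B = -183.6, C = -86.7 gives B² - 4AC = 0.)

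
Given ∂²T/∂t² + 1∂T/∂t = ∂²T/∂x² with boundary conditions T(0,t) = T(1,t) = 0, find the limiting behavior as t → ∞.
T → 0. Damping (γ=1) dissipates energy; oscillations decay exponentially.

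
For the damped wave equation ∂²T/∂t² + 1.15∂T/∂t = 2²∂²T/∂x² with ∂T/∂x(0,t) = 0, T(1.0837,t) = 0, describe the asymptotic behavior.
T → 0. Damping (γ=1.15) dissipates energy; oscillations decay exponentially.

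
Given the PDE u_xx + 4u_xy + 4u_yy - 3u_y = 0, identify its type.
The second-order coefficients are A = 1, B = 4, C = 4. Since B² - 4AC = 0 = 0, this is a parabolic PDE.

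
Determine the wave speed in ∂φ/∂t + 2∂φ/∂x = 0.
Speed = 2. Information travels along x - 2t = const (rightward).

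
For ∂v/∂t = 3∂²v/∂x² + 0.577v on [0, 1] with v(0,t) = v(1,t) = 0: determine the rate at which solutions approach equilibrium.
Eigenvalues: λₙ = 3n²π²/1² - 0.577.
First three modes:
  n=1: λ₁ = 3π² - 0.577 ≈ 29.032
  n=2: λ₂ = 12π² - 0.577 ≈ 117.858
  n=3: λ₃ = 27π² - 0.577 ≈ 265.902
Since 3π² ≈ 29.609 > 0.577, all λₙ > 0.
The n=1 mode decays slowest → dominates as t → ∞.
Asymptotic: v ~ c₁ sin(πx/1) e^{-λ₁t} with decay rate λ₁ ≈ 29.032.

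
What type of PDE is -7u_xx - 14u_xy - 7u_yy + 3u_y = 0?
With A = -7, B = -14, C = -7, the discriminant is 0. This is a parabolic PDE.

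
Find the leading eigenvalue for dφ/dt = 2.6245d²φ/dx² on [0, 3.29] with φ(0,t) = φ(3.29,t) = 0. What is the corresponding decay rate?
Eigenvalues: λₙ = 2.6245n²π²/3.29².
First three modes:
  n=1: λ₁ = 2.6245π²/3.29² ≈ 2.393
  n=2: λ₂ = 10.498π²/3.29² ≈ 9.572 (4× faster decay)
  n=3: λ₃ = 23.6205π²/3.29² ≈ 21.538 (9× faster decay)
As t → ∞, higher modes decay exponentially faster. The n=1 mode dominates: φ ~ c₁ sin(πx/3.29) e^{-λ₁t}.
Decay rate: λ₁ = 2.6245π²/3.29² ≈ 2.393.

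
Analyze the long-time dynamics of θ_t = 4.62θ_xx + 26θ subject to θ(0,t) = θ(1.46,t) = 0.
Long-time behavior: θ grows unboundedly. Reaction dominates diffusion (r=26 > κπ²/L²≈21.39); solution grows exponentially.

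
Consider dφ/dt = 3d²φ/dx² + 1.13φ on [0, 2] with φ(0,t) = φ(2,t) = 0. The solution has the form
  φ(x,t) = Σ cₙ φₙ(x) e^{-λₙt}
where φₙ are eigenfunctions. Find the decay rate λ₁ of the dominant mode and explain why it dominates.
Eigenvalues: λₙ = 3n²π²/2² - 1.13.
First three modes:
  n=1: λ₁ = 3π²/2² - 1.13 ≈ 6.272
  n=2: λ₂ = 12π²/2² - 1.13 ≈ 28.479
  n=3: λ₃ = 27π²/2² - 1.13 ≈ 65.49
Since 3π²/2² ≈ 7.402 > 1.13, all λₙ > 0.
The n=1 mode decays slowest → dominates as t → ∞.
Asymptotic: φ ~ c₁ sin(πx/2) e^{-λ₁t} with decay rate λ₁ ≈ 6.272.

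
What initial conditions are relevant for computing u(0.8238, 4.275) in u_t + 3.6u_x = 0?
A single point: x = -14.5662. The characteristic through (0.8238, 4.275) is x - 3.6t = const, so x = 0.8238 - 3.6·4.275 = -14.5662.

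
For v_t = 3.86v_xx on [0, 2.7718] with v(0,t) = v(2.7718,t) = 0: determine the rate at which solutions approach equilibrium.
Eigenvalues: λₙ = 3.86n²π²/2.7718².
First three modes:
  n=1: λ₁ = 3.86π²/2.7718² ≈ 4.959
  n=2: λ₂ = 15.44π²/2.7718² ≈ 19.835 (4× faster decay)
  n=3: λ₃ = 34.74π²/2.7718² ≈ 44.628 (9× faster decay)
As t → ∞, higher modes decay exponentially faster. The n=1 mode dominates: v ~ c₁ sin(πx/2.7718) e^{-λ₁t}.
Decay rate: λ₁ = 3.86π²/2.7718² ≈ 4.959.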